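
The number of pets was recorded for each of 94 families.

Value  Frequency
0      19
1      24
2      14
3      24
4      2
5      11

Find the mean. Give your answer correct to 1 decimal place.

2.0

Values: 0, 1, 2, 3, 4, 5
Σfx = 19×0 + 24×1 + 14×2 + 24×3 + 2×4 + 11×5 = 187
n = Σf = 94
Mean = 187 / 94 = 1.9894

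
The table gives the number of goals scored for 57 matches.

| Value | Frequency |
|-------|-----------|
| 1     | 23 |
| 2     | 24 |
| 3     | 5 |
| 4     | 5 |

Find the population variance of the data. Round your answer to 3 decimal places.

0.822

Values: 1, 2, 3, 4
n = 57, Σfx = 106, mean = 1.8596
Σfx² = 244
Σf(x − x̄)² = Σfx² − (Σfx)²/n = 244 − 106²/57 = 46.8772
Population variance = 46.8772 / 57 = 0.8224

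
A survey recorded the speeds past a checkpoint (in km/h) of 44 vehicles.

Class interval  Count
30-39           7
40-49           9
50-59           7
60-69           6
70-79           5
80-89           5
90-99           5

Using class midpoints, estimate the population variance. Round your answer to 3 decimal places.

386.777

Midpoints: 34.5, 44.5, 54.5, 64.5, 74.5, 84.5, 94.5
n = 44, Σfm = 2678, mean = 60.8636
Σfm² = 180011
Σf(m − x̄)² = Σfm² − (Σfm)²/n = 180011 − 2678²/44 = 17018.1818
Population variance = 17018.1818 / 44 = 386.7769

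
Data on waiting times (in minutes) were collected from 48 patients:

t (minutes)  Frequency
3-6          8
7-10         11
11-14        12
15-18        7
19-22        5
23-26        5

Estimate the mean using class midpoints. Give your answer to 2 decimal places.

12.92

Midpoints: 4.5, 8.5, 12.5, 16.5, 20.5, 24.5
Σfm = 8×4.5 + 11×8.5 + 12×12.5 + 7×16.5 + 5×20.5 + 5×24.5 = 620
n = Σf = 48
Mean = 620 / 48 = 12.9167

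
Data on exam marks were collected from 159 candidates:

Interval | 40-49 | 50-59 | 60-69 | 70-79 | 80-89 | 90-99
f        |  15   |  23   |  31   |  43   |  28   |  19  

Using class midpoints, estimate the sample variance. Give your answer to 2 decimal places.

Midpoints: 44.5, 54.5, 64.5, 74.5, 84.5, 94.5
n = 159, Σfm = 11285.5, mean = 70.9780
Σfm² = 835249.75
Σf(m − x̄)² = Σfm² − (Σfm)²/n = 835249.75 − 11285.5²/159 = 34227.6730
Sample variance = 34227.6730 / 158 = 216.6308

216.63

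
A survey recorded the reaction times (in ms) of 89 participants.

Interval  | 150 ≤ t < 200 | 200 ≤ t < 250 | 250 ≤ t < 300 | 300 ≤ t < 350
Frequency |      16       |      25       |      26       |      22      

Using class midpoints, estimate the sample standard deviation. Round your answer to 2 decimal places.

Midpoints: 175, 225, 275, 325
n = 89, Σfm = 22725, mean = 255.3371
Σfm² = 6045625
Σf(m − x̄)² = Σfm² − (Σfm)²/n = 6045625 − 22725²/89 = 243089.8876
Sample variance = 243089.8876 / 88 = 2762.3851
Standard deviation = √2762.3851 = 52.5584

52.56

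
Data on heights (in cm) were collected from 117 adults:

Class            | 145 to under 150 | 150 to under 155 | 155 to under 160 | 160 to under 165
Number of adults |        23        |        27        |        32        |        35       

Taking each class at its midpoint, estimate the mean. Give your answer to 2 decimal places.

Midpoints: 147.5, 152.5, 157.5, 162.5
Σfm = 23×147.5 + 27×152.5 + 32×157.5 + 35×162.5 = 18237.5
n = Σf = 117
Mean = 18237.5 / 117 = 155.8761

155.88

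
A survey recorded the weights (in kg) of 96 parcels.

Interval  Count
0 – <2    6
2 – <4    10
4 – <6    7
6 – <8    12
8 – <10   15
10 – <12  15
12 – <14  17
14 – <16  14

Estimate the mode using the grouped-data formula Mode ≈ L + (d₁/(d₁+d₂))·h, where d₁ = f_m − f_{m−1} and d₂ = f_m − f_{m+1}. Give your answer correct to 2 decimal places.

Modal class: 12 – <14 (highest frequency 17).
d₁ = 17 − 15 = 2, d₂ = 17 − 14 = 3
Mode ≈ 12 + (2/(2+3)) × 2 = 12 + 0.8000 = 12.8000

12.80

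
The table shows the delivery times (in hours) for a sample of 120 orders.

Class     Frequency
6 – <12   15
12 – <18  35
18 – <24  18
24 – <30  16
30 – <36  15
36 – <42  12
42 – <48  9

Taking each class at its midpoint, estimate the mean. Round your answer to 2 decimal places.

23.65

Midpoints: 9, 15, 21, 27, 33, 39, 45
Σfm = 15×9 + 35×15 + 18×21 + 16×27 + 15×33 + 12×39 + 9×45 = 2838
n = Σf = 120
Mean = 2838 / 120 = 23.6500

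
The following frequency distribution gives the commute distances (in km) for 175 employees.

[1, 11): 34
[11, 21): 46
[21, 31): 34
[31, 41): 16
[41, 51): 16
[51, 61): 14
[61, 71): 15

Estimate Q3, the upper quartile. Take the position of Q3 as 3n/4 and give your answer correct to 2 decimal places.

Cumulative frequencies: 34, 80, 114, 130, 146, 160, 175
n = 175; position = 3n/4 = 131.25.
This falls in the class [41, 51): L = 41, F = 130, f = 16, h = 10.
Upper quartile ≈ 41 + ((131.25 − 130) / 16) × 10 = 41.7812

41.78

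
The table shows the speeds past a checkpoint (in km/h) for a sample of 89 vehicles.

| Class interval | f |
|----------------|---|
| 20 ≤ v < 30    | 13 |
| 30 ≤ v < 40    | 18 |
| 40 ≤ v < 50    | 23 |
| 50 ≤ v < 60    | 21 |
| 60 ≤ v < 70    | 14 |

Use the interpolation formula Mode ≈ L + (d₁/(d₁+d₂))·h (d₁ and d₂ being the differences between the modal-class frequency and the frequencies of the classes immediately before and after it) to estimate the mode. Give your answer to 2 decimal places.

47.14

Modal class: 40 ≤ v < 50 (highest frequency 23).
d₁ = 23 − 18 = 5, d₂ = 23 − 21 = 2
Mode ≈ 40 + (5/(5+2)) × 10 = 40 + 7.1429 = 47.1429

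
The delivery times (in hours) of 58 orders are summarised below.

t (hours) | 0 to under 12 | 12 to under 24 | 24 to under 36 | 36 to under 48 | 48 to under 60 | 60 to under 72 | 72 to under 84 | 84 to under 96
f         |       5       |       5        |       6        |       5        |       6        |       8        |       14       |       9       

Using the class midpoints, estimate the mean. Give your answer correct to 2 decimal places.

56.28

Midpoints: 6, 18, 30, 42, 54, 66, 78, 90
Σfm = 5×6 + 5×18 + 6×30 + 5×42 + 6×54 + 8×66 + 14×78 + 9×90 = 3264
n = Σf = 58
Mean = 3264 / 58 = 56.2759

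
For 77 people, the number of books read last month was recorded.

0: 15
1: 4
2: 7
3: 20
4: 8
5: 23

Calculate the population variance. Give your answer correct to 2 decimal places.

3.34

Values: 0, 1, 2, 3, 4, 5
n = 77, Σfx = 225, mean = 2.9221
Σfx² = 915
Σf(x − x̄)² = Σfx² − (Σfx)²/n = 915 − 225²/77 = 257.5325
Population variance = 257.5325 / 77 = 3.3446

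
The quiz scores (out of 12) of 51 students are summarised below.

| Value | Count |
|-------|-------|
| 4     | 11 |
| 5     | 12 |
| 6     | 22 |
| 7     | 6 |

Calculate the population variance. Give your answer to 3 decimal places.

Values: 4, 5, 6, 7
n = 51, Σfx = 278, mean = 5.4510
Σfx² = 1562
Σf(x − x̄)² = Σfx² − (Σfx)²/n = 1562 − 278²/51 = 46.6275
Population variance = 46.6275 / 51 = 0.9143

0.914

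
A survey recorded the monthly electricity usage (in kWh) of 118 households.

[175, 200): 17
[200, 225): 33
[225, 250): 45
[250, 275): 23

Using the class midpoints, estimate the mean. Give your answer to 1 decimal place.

228.2

Midpoints: 187.5, 212.5, 237.5, 262.5
Σfm = 17×187.5 + 33×212.5 + 45×237.5 + 23×262.5 = 26925
n = Σf = 118
Mean = 26925 / 118 = 228.1780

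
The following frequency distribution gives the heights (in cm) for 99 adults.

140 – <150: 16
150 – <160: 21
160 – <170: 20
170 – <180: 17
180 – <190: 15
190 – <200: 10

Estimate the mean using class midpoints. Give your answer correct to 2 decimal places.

Midpoints: 145, 155, 165, 175, 185, 195
Σfm = 16×145 + 21×155 + 20×165 + 17×175 + 15×185 + 10×195 = 16575
n = Σf = 99
Mean = 16575 / 99 = 167.4242

167.42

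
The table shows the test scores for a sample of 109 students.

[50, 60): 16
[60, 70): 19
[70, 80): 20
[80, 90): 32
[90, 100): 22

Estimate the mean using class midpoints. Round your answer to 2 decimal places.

Midpoints: 55, 65, 75, 85, 95
Σfm = 16×55 + 19×65 + 20×75 + 32×85 + 22×95 = 8425
n = Σf = 109
Mean = 8425 / 109 = 77.2936

77.29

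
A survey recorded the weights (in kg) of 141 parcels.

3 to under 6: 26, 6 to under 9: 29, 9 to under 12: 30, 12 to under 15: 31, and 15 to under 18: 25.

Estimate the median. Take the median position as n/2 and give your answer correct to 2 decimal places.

10.55

Cumulative frequencies: 26, 55, 85, 116, 141
n = 141; position = n/2 = 70.5.
This falls in the class 9 to under 12: L = 9, F = 55, f = 30, h = 3.
Median ≈ 9 + ((70.5 − 55) / 30) × 3 = 10.5500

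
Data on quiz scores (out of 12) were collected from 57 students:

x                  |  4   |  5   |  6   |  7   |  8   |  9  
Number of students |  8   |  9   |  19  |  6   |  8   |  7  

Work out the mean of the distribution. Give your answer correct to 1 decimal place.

Values: 4, 5, 6, 7, 8, 9
Σfx = 8×4 + 9×5 + 19×6 + 6×7 + 8×8 + 7×9 = 360
n = Σf = 57
Mean = 360 / 57 = 6.3158

6.3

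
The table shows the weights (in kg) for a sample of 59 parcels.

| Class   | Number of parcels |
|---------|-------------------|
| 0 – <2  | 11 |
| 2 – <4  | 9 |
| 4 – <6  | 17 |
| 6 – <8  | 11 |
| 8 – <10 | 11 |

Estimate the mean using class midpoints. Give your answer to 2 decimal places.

Midpoints: 1, 3, 5, 7, 9
Σfm = 11×1 + 9×3 + 17×5 + 11×7 + 11×9 = 299
n = Σf = 59
Mean = 299 / 59 = 5.0678

5.07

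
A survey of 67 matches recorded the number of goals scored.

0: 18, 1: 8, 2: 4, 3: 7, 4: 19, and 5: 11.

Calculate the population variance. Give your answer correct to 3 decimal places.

Values: 0, 1, 2, 3, 4, 5
n = 67, Σfx = 168, mean = 2.5075
Σfx² = 666
Σf(x − x̄)² = Σfx² − (Σfx)²/n = 666 − 168²/67 = 244.7463
Population variance = 244.7463 / 67 = 3.6529

3.653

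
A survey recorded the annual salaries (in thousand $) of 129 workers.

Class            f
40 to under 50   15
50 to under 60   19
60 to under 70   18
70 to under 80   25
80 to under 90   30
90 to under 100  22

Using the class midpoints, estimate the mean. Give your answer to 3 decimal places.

Midpoints: 45, 55, 65, 75, 85, 95
Σfm = 15×45 + 19×55 + 18×65 + 25×75 + 30×85 + 22×95 = 9405
n = Σf = 129
Mean = 9405 / 129 = 72.9070

72.907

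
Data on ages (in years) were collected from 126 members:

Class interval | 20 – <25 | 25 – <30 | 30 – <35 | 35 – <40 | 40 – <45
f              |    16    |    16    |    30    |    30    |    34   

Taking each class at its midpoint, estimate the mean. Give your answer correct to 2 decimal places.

Midpoints: 22.5, 27.5, 32.5, 37.5, 42.5
Σfm = 16×22.5 + 16×27.5 + 30×32.5 + 30×37.5 + 34×42.5 = 4345
n = Σf = 126
Mean = 4345 / 126 = 34.4841

34.48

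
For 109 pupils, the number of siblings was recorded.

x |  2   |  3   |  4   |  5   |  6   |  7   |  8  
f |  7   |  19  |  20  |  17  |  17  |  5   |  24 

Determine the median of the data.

5

Cumulative frequencies: 7, 26, 46, 63, 80, 85, 109
n = 109, so the median is the value in position (n+1)/2 = 55.
Position 55 falls at value 5.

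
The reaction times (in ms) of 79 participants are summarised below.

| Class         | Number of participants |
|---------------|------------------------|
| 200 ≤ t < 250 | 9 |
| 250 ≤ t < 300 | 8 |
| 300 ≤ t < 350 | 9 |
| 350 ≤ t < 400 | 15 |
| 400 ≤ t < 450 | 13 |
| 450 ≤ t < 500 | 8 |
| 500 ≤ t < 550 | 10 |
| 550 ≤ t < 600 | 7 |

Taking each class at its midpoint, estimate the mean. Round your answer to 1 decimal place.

Midpoints: 225, 275, 325, 375, 425, 475, 525, 575
Σfm = 9×225 + 8×275 + 9×325 + 15×375 + 13×425 + 8×475 + 10×525 + 7×575 = 31375
n = Σf = 79
Mean = 31375 / 79 = 397.1519

397.2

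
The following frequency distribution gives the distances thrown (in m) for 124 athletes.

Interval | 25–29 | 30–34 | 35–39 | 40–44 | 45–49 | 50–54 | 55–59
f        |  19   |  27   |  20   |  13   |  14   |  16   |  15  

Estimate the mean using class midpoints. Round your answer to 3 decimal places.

Midpoints: 27, 32, 37, 42, 47, 52, 57
Σfm = 19×27 + 27×32 + 20×37 + 13×42 + 14×47 + 16×52 + 15×57 = 5008
n = Σf = 124
Mean = 5008 / 124 = 40.3871

40.387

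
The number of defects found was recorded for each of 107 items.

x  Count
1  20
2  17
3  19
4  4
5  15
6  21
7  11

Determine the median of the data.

3

Cumulative frequencies: 20, 37, 56, 60, 75, 96, 107
n = 107, so the median is the value in position (n+1)/2 = 54.
Position 54 falls at value 3.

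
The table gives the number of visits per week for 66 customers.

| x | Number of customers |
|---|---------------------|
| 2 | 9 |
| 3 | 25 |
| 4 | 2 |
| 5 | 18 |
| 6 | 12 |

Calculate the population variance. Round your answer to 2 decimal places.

Values: 2, 3, 4, 5, 6
n = 66, Σfx = 263, mean = 3.9848
Σfx² = 1175
Σf(x − x̄)² = Σfx² − (Σfx)²/n = 1175 − 263²/66 = 126.9848
Population variance = 126.9848 / 66 = 1.9240

1.92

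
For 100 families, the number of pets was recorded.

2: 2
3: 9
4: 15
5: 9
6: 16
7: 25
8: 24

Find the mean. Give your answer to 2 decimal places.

Values: 2, 3, 4, 5, 6, 7, 8
Σfx = 2×2 + 9×3 + 15×4 + 9×5 + 16×6 + 25×7 + 24×8 = 599
n = Σf = 100
Mean = 599 / 100 = 5.9900

5.99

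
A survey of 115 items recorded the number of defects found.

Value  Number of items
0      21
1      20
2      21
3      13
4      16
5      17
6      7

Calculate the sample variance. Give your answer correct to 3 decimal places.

3.619

Values: 0, 1, 2, 3, 4, 5, 6
n = 115, Σfx = 292, mean = 2.5391
Σfx² = 1154
Σf(x − x̄)² = Σfx² − (Σfx)²/n = 1154 − 292²/115 = 412.5739
Sample variance = 412.5739 / 114 = 3.6191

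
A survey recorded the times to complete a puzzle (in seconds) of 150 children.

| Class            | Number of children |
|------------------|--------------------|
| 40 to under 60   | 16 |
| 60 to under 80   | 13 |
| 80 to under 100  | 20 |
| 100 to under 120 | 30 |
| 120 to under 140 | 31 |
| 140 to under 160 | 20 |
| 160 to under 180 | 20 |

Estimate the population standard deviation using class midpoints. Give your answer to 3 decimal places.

Midpoints: 50, 70, 90, 110, 130, 150, 170
n = 150, Σfm = 17240, mean = 114.9333
Σfm² = 2180600
Σf(m − x̄)² = Σfm² − (Σfm)²/n = 2180600 − 17240²/150 = 199149.3333
Population variance = 199149.3333 / 150 = 1327.6622
Standard deviation = √1327.6622 = 36.4371

36.437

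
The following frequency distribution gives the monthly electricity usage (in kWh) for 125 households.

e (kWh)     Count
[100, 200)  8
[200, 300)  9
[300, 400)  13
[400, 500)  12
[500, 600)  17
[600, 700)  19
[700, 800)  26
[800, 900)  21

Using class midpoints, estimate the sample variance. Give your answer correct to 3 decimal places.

46294.194

Midpoints: 150, 250, 350, 450, 550, 650, 750, 850
n = 125, Σfm = 72450, mean = 579.6000
Σfm² = 47732500
Σf(m − x̄)² = Σfm² − (Σfm)²/n = 47732500 − 72450²/125 = 5740480.0000
Sample variance = 5740480.0000 / 124 = 46294.1935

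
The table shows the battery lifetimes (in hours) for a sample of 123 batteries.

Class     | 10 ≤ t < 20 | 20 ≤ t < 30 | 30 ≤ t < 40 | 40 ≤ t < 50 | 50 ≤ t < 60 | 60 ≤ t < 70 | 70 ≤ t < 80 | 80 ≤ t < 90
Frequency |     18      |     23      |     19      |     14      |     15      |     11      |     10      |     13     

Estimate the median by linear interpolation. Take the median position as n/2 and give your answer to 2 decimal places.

Cumulative frequencies: 18, 41, 60, 74, 89, 100, 110, 123
n = 123; position = n/2 = 61.5.
This falls in the class 40 ≤ t < 50: L = 40, F = 60, f = 14, h = 10.
Median ≈ 40 + ((61.5 − 60) / 14) × 10 = 41.0714

41.07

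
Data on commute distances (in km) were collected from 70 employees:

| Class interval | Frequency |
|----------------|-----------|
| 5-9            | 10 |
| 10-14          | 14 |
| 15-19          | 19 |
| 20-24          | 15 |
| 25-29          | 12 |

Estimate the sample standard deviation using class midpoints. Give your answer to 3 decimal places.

Midpoints: 7, 12, 17, 22, 27
n = 70, Σfm = 1215, mean = 17.3571
Σfm² = 24005
Σf(m − x̄)² = Σfm² − (Σfm)²/n = 24005 − 1215²/70 = 2916.0714
Sample variance = 2916.0714 / 69 = 42.2619
Standard deviation = √42.2619 = 6.5009

6.501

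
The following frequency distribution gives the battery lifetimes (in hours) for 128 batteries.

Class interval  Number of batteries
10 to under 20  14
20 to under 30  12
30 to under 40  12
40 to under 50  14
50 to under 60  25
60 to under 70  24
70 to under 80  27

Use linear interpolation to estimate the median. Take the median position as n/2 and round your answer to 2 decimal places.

Cumulative frequencies: 14, 26, 38, 52, 77, 101, 128
n = 128; position = n/2 = 64.
This falls in the class 50 to under 60: L = 50, F = 52, f = 25, h = 10.
Median ≈ 50 + ((64 − 52) / 25) × 10 = 54.8000

54.80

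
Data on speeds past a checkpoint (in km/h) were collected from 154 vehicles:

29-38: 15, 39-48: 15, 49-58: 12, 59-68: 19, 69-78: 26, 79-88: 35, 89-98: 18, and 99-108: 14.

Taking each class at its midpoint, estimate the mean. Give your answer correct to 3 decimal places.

71.227

Midpoints: 33.5, 43.5, 53.5, 63.5, 73.5, 83.5, 93.5, 103.5
Σfm = 15×33.5 + 15×43.5 + 12×53.5 + 19×63.5 + 26×73.5 + 35×83.5 + 18×93.5 + 14×103.5 = 10969
n = Σf = 154
Mean = 10969 / 154 = 71.2273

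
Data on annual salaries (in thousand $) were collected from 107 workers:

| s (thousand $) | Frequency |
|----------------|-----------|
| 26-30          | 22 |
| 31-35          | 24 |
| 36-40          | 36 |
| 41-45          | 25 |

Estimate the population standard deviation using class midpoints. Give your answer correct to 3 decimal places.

5.289

Midpoints: 28, 33, 38, 43
n = 107, Σfm = 3851, mean = 35.9907
Σfm² = 141593
Σf(m − x̄)² = Σfm² − (Σfm)²/n = 141593 − 3851²/107 = 2992.9907
Population variance = 2992.9907 / 107 = 27.9719
Standard deviation = √27.9719 = 5.2888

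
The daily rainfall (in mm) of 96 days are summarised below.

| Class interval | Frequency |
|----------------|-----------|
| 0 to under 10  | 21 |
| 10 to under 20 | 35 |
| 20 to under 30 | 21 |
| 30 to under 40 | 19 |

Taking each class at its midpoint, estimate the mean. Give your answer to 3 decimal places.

18.958

Midpoints: 5, 15, 25, 35
Σfm = 21×5 + 35×15 + 21×25 + 19×35 = 1820
n = Σf = 96
Mean = 1820 / 96 = 18.9583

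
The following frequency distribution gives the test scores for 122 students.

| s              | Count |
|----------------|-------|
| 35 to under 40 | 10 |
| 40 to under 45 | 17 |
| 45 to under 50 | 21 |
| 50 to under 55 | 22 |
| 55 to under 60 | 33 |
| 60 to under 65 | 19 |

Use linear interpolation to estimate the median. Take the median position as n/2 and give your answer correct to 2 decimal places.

Cumulative frequencies: 10, 27, 48, 70, 103, 122
n = 122; position = n/2 = 61.
This falls in the class 50 to under 55: L = 50, F = 48, f = 22, h = 5.
Median ≈ 50 + ((61 − 48) / 22) × 5 = 52.9545

52.95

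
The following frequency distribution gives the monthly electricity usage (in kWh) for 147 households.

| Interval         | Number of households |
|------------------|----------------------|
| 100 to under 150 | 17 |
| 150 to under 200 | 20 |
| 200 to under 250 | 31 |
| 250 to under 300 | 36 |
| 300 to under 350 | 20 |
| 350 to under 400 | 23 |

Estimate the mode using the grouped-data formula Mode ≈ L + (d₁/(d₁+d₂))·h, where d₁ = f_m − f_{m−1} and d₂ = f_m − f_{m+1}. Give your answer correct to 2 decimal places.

Modal class: 250 to under 300 (highest frequency 36).
d₁ = 36 − 31 = 5, d₂ = 36 − 20 = 16
Mode ≈ 250 + (5/(5+16)) × 50 = 250 + 11.9048 = 261.9048

261.90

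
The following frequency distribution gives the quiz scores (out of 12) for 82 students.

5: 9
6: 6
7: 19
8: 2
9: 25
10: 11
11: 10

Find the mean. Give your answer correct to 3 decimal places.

Values: 5, 6, 7, 8, 9, 10, 11
Σfx = 9×5 + 6×6 + 19×7 + 2×8 + 25×9 + 11×10 + 10×11 = 675
n = Σf = 82
Mean = 675 / 82 = 8.2317

8.232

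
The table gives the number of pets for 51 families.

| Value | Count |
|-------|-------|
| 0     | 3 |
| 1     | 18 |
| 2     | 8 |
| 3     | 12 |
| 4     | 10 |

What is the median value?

2

Cumulative frequencies: 3, 21, 29, 41, 51
n = 51, so the median is the value in position (n+1)/2 = 26.
Position 26 falls at value 2.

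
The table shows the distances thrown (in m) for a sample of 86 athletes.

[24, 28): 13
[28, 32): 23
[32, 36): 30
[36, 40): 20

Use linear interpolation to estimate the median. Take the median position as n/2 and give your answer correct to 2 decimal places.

32.93

Cumulative frequencies: 13, 36, 66, 86
n = 86; position = n/2 = 43.
This falls in the class [32, 36): L = 32, F = 36, f = 30, h = 4.
Median ≈ 32 + ((43 − 36) / 30) × 4 = 32.9333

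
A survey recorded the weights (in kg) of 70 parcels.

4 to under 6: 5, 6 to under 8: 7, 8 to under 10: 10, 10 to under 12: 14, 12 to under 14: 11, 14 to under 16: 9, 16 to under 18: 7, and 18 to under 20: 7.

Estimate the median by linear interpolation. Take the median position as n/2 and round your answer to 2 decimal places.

11.86

Cumulative frequencies: 5, 12, 22, 36, 47, 56, 63, 70
n = 70; position = n/2 = 35.
This falls in the class 10 to under 12: L = 10, F = 22, f = 14, h = 2.
Median ≈ 10 + ((35 − 22) / 14) × 2 = 11.8571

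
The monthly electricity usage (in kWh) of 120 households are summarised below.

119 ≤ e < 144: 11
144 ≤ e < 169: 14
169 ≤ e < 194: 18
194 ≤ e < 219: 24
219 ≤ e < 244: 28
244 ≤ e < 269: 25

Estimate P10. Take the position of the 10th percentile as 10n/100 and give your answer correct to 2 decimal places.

Cumulative frequencies: 11, 25, 43, 67, 95, 120
n = 120; position = 10n/100 = 12.
This falls in the class 144 ≤ e < 169: L = 144, F = 11, f = 14, h = 25.
10th percentile ≈ 144 + ((12 − 11) / 14) × 25 = 145.7857

145.79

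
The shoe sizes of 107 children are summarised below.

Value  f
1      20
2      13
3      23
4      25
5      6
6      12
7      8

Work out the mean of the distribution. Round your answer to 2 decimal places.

Values: 1, 2, 3, 4, 5, 6, 7
Σfx = 20×1 + 13×2 + 23×3 + 25×4 + 6×5 + 12×6 + 8×7 = 373
n = Σf = 107
Mean = 373 / 107 = 3.4860

3.49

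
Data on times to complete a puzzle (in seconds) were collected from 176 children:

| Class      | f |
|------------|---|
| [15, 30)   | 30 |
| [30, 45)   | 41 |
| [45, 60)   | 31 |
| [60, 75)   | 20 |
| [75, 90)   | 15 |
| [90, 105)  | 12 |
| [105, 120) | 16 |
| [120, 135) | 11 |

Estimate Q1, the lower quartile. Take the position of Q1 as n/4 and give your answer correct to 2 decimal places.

35.12

Cumulative frequencies: 30, 71, 102, 122, 137, 149, 165, 176
n = 176; position = n/4 = 44.
This falls in the class [30, 45): L = 30, F = 30, f = 41, h = 15.
Lower quartile ≈ 30 + ((44 − 30) / 41) × 15 = 35.1220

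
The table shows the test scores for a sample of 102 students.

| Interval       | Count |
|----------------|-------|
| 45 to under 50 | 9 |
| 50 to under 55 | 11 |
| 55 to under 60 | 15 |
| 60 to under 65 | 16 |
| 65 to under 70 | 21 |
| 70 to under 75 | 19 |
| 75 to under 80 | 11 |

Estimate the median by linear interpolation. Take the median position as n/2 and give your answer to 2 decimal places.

Cumulative frequencies: 9, 20, 35, 51, 72, 91, 102
n = 102; position = n/2 = 51.
This falls in the class 60 to under 65: L = 60, F = 35, f = 16, h = 5.
Median ≈ 60 + ((51 − 35) / 16) × 5 = 65.0000

65.00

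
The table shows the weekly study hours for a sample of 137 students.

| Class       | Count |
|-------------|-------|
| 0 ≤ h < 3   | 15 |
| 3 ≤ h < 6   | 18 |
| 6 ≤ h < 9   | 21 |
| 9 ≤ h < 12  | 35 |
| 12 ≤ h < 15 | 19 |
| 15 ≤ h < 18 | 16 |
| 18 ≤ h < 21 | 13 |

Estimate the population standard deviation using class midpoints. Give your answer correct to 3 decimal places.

Midpoints: 1.5, 4.5, 7.5, 10.5, 13.5, 16.5, 19.5
n = 137, Σfm = 1402.5, mean = 10.2372
Σfm² = 18200.25
Σf(m − x̄)² = Σfm² − (Σfm)²/n = 18200.25 − 1402.5²/137 = 3842.5401
Population variance = 3842.5401 / 137 = 28.0477
Standard deviation = √28.0477 = 5.2960

5.296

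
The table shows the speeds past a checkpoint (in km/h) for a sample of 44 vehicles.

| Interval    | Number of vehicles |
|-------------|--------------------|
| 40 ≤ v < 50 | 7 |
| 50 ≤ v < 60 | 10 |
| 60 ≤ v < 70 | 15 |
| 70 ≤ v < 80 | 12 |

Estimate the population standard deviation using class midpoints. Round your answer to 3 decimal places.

10.305

Midpoints: 45, 55, 65, 75
n = 44, Σfm = 2740, mean = 62.2727
Σfm² = 175300
Σf(m − x̄)² = Σfm² − (Σfm)²/n = 175300 − 2740²/44 = 4672.7273
Population variance = 4672.7273 / 44 = 106.1983
Standard deviation = √106.1983 = 10.3053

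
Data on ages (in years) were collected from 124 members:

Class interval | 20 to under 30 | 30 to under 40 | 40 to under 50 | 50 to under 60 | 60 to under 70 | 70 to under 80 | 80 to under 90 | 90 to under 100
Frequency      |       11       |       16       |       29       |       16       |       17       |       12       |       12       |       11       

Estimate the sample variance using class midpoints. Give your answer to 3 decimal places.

Midpoints: 25, 35, 45, 55, 65, 75, 85, 95
n = 124, Σfm = 7090, mean = 57.1774
Σfm² = 458900
Σf(m − x̄)² = Σfm² − (Σfm)²/n = 458900 − 7090²/124 = 53512.0968
Sample variance = 53512.0968 / 123 = 435.0577

435.058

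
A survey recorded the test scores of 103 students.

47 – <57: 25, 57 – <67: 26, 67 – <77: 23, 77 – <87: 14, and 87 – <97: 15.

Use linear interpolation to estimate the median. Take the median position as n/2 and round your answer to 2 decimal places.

Cumulative frequencies: 25, 51, 74, 88, 103
n = 103; position = n/2 = 51.5.
This falls in the class 67 – <77: L = 67, F = 51, f = 23, h = 10.
Median ≈ 67 + ((51.5 − 51) / 23) × 10 = 67.2174

67.22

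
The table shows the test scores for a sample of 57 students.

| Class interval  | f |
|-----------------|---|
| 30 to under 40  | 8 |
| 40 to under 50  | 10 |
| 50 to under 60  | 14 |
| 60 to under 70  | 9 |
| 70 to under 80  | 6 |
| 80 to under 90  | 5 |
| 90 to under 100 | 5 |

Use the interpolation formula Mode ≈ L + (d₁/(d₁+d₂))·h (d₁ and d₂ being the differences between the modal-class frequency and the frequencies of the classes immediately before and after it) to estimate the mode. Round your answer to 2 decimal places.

Modal class: 50 to under 60 (highest frequency 14).
d₁ = 14 − 10 = 4, d₂ = 14 − 9 = 5
Mode ≈ 50 + (4/(4+5)) × 10 = 50 + 4.4444 = 54.4444

54.44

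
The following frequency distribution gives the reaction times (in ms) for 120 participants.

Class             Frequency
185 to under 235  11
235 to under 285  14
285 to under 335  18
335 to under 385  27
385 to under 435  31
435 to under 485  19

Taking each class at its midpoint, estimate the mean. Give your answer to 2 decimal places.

Midpoints: 210, 260, 310, 360, 410, 460
Σfm = 11×210 + 14×260 + 18×310 + 27×360 + 31×410 + 19×460 = 42700
n = Σf = 120
Mean = 42700 / 120 = 355.8333

355.83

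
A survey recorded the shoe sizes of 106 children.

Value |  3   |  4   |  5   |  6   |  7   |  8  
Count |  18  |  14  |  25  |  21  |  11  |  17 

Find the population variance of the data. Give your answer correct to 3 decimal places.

2.696

Values: 3, 4, 5, 6, 7, 8
n = 106, Σfx = 574, mean = 5.4151
Σfx² = 3394
Σf(x − x̄)² = Σfx² − (Σfx)²/n = 3394 − 574²/106 = 285.7358
Population variance = 285.7358 / 106 = 2.6956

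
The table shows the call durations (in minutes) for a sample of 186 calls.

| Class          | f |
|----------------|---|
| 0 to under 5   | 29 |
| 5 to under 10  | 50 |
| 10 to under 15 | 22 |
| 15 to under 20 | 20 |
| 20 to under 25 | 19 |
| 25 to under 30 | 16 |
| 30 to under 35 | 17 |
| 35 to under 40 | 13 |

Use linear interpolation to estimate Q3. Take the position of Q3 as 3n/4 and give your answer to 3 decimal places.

Cumulative frequencies: 29, 79, 101, 121, 140, 156, 173, 186
n = 186; position = 3n/4 = 139.5.
This falls in the class 20 to under 25: L = 20, F = 121, f = 19, h = 5.
Upper quartile ≈ 20 + ((139.5 − 121) / 19) × 5 = 24.8684

24.868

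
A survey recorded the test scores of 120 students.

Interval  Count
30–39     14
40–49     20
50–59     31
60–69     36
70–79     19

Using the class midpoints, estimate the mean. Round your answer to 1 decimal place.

56.7

Midpoints: 34.5, 44.5, 54.5, 64.5, 74.5
Σfm = 14×34.5 + 20×44.5 + 31×54.5 + 36×64.5 + 19×74.5 = 6800
n = Σf = 120
Mean = 6800 / 120 = 56.6667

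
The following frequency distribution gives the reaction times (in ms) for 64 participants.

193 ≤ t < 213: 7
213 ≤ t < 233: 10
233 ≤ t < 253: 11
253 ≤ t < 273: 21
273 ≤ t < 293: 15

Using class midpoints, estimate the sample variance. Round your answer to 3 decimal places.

Midpoints: 203, 223, 243, 263, 283
n = 64, Σfm = 16092, mean = 251.4375
Σfm² = 4089176
Σf(m − x̄)² = Σfm² − (Σfm)²/n = 4089176 − 16092²/64 = 43043.7500
Sample variance = 43043.7500 / 63 = 683.2341

683.234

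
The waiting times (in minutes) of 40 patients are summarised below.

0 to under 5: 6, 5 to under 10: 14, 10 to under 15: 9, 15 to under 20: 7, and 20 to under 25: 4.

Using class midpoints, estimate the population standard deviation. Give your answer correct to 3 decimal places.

Midpoints: 2.5, 7.5, 12.5, 17.5, 22.5
n = 40, Σfm = 445, mean = 11.1250
Σfm² = 6400
Σf(m − x̄)² = Σfm² − (Σfm)²/n = 6400 − 445²/40 = 1449.3750
Population variance = 1449.3750 / 40 = 36.2344
Standard deviation = √36.2344 = 6.0195

6.019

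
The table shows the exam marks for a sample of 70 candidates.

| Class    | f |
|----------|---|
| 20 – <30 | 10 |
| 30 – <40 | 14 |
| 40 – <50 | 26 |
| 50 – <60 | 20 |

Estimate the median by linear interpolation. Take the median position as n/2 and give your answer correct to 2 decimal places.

44.23

Cumulative frequencies: 10, 24, 50, 70
n = 70; position = n/2 = 35.
This falls in the class 40 – <50: L = 40, F = 24, f = 26, h = 10.
Median ≈ 40 + ((35 − 24) / 26) × 10 = 44.2308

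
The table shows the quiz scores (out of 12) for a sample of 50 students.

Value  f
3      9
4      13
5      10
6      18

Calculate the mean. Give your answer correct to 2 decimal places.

Values: 3, 4, 5, 6
Σfx = 9×3 + 13×4 + 10×5 + 18×6 = 237
n = Σf = 50
Mean = 237 / 50 = 4.7400

4.74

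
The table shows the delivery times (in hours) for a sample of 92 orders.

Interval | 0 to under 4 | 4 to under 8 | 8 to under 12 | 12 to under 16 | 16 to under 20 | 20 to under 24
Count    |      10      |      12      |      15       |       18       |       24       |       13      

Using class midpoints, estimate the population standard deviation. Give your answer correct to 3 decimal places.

6.256

Midpoints: 2, 6, 10, 14, 18, 22
n = 92, Σfm = 1212, mean = 13.1739
Σfm² = 19568
Σf(m − x̄)² = Σfm² − (Σfm)²/n = 19568 − 1212²/92 = 3601.2174
Population variance = 3601.2174 / 92 = 39.1437
Standard deviation = √39.1437 = 6.2565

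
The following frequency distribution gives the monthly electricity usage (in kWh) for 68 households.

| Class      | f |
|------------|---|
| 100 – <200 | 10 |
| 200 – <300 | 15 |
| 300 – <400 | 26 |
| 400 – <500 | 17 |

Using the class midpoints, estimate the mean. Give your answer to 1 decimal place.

Midpoints: 150, 250, 350, 450
Σfm = 10×150 + 15×250 + 26×350 + 17×450 = 22000
n = Σf = 68
Mean = 22000 / 68 = 323.5294

323.5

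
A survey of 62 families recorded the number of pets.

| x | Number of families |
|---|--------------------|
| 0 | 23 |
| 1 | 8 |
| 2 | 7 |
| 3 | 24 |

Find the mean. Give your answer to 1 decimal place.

1.5

Values: 0, 1, 2, 3
Σfx = 23×0 + 8×1 + 7×2 + 24×3 = 94
n = Σf = 62
Mean = 94 / 62 = 1.5161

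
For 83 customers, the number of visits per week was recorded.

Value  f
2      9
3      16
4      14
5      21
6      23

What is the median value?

5

Cumulative frequencies: 9, 25, 39, 60, 83
n = 83, so the median is the value in position (n+1)/2 = 42.
Position 42 falls at value 5.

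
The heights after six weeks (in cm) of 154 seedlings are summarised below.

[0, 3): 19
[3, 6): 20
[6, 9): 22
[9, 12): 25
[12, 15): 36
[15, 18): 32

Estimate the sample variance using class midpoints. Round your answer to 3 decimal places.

Midpoints: 1.5, 4.5, 7.5, 10.5, 13.5, 16.5
n = 154, Σfm = 1560, mean = 10.1299
Σfm² = 19714.5
Σf(m − x̄)² = Σfm² − (Σfm)²/n = 19714.5 − 1560²/154 = 3911.9026
Sample variance = 3911.9026 / 153 = 25.5680

25.568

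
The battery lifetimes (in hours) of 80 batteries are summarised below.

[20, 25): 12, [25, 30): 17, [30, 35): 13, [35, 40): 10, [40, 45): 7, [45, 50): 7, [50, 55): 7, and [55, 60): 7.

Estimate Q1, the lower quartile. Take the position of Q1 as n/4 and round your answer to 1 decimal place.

27.4

Cumulative frequencies: 12, 29, 42, 52, 59, 66, 73, 80
n = 80; position = n/4 = 20.
This falls in the class [25, 30): L = 25, F = 12, f = 17, h = 5.
Lower quartile ≈ 25 + ((20 − 12) / 17) × 5 = 27.3529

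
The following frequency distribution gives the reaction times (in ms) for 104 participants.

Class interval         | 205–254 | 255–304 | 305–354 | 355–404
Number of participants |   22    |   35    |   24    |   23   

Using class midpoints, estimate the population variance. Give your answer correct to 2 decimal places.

Midpoints: 229.5, 279.5, 329.5, 379.5
n = 104, Σfm = 31468, mean = 302.5769
Σfm² = 9811106
Σf(m − x̄)² = Σfm² − (Σfm)²/n = 9811106 − 31468²/104 = 289615.3846
Population variance = 289615.3846 / 104 = 2784.7633

2784.76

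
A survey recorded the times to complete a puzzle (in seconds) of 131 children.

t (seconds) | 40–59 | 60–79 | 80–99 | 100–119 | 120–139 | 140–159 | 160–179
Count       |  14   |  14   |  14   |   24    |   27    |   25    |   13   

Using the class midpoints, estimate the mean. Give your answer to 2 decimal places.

Midpoints: 49.5, 69.5, 89.5, 109.5, 129.5, 149.5, 169.5
Σfm = 14×49.5 + 14×69.5 + 14×89.5 + 24×109.5 + 27×129.5 + 25×149.5 + 13×169.5 = 14984.5
n = Σf = 131
Mean = 14984.5 / 131 = 114.3855

114.39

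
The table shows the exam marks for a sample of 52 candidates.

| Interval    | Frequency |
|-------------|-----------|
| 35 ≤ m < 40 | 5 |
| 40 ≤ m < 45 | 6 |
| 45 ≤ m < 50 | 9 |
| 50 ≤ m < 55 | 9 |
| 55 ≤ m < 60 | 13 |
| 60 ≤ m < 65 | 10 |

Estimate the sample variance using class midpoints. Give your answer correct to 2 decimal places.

64.13

Midpoints: 37.5, 42.5, 47.5, 52.5, 57.5, 62.5
n = 52, Σfm = 2715, mean = 52.2115
Σfm² = 145025
Σf(m − x̄)² = Σfm² − (Σfm)²/n = 145025 − 2715²/52 = 3270.6731
Sample variance = 3270.6731 / 51 = 64.1308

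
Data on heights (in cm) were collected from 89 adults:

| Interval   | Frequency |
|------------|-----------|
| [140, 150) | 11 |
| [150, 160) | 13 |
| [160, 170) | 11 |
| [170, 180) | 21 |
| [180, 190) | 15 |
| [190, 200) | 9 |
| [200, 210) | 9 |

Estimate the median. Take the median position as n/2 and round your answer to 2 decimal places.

Cumulative frequencies: 11, 24, 35, 56, 71, 80, 89
n = 89; position = n/2 = 44.5.
This falls in the class [170, 180): L = 170, F = 35, f = 21, h = 10.
Median ≈ 170 + ((44.5 − 35) / 21) × 10 = 174.5238

174.52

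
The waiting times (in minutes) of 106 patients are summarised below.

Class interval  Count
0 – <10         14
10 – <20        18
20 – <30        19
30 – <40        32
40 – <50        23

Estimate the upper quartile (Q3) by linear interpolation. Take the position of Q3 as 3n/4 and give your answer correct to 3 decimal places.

38.906

Cumulative frequencies: 14, 32, 51, 83, 106
n = 106; position = 3n/4 = 79.5.
This falls in the class 30 – <40: L = 30, F = 51, f = 32, h = 10.
Upper quartile ≈ 30 + ((79.5 − 51) / 32) × 10 = 38.9062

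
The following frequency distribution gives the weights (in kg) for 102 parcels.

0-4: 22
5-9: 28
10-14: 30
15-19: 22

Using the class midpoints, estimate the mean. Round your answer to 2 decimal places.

Midpoints: 2, 7, 12, 17
Σfm = 22×2 + 28×7 + 30×12 + 22×17 = 974
n = Σf = 102
Mean = 974 / 102 = 9.5490

9.55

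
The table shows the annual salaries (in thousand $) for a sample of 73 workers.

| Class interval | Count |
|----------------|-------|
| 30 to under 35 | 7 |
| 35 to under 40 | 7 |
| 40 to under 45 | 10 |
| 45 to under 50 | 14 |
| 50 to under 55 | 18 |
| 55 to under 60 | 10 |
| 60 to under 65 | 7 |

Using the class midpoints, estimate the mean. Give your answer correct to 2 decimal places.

48.46

Midpoints: 32.5, 37.5, 42.5, 47.5, 52.5, 57.5, 62.5
Σfm = 7×32.5 + 7×37.5 + 10×42.5 + 14×47.5 + 18×52.5 + 10×57.5 + 7×62.5 = 3537.5
n = Σf = 73
Mean = 3537.5 / 73 = 48.4589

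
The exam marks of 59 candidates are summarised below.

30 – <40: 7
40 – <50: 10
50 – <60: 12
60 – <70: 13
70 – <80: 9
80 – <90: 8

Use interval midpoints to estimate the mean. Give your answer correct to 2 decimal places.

Midpoints: 35, 45, 55, 65, 75, 85
Σfm = 7×35 + 10×45 + 12×55 + 13×65 + 9×75 + 8×85 = 3555
n = Σf = 59
Mean = 3555 / 59 = 60.2542

60.25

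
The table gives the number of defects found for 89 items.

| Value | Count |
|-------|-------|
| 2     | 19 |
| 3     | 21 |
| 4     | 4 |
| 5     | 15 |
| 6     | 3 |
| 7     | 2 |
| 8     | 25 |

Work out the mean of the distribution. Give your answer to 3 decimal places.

Values: 2, 3, 4, 5, 6, 7, 8
Σfx = 19×2 + 21×3 + 4×4 + 15×5 + 3×6 + 2×7 + 25×8 = 424
n = Σf = 89
Mean = 424 / 89 = 4.7640

4.764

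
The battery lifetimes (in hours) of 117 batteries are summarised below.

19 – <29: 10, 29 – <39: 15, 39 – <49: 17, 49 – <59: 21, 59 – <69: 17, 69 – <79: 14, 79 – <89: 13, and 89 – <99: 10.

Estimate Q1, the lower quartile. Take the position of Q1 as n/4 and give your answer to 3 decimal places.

41.500

Cumulative frequencies: 10, 25, 42, 63, 80, 94, 107, 117
n = 117; position = n/4 = 29.25.
This falls in the class 39 – <49: L = 39, F = 25, f = 17, h = 10.
Lower quartile ≈ 39 + ((29.25 − 25) / 17) × 10 = 41.5000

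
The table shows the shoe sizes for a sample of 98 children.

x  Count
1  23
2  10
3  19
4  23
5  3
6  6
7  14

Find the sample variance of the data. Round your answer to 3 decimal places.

4.046

Values: 1, 2, 3, 4, 5, 6, 7
n = 98, Σfx = 341, mean = 3.4796
Σfx² = 1579
Σf(x − x̄)² = Σfx² − (Σfx)²/n = 1579 − 341²/98 = 392.4592
Sample variance = 392.4592 / 97 = 4.0460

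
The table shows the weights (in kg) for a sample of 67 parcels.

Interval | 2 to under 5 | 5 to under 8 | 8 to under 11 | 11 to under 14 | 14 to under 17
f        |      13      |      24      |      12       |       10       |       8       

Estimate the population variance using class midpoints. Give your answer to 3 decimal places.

14.696

Midpoints: 3.5, 6.5, 9.5, 12.5, 15.5
n = 67, Σfm = 564.5, mean = 8.4254
Σfm² = 5740.75
Σf(m − x̄)² = Σfm² − (Σfm)²/n = 5740.75 − 564.5²/67 = 984.6269
Population variance = 984.6269 / 67 = 14.6959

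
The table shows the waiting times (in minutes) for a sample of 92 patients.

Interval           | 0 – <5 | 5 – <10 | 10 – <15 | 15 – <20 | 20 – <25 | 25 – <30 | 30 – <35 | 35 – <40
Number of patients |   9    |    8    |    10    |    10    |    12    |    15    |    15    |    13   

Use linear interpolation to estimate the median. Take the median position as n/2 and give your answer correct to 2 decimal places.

Cumulative frequencies: 9, 17, 27, 37, 49, 64, 79, 92
n = 92; position = n/2 = 46.
This falls in the class 20 – <25: L = 20, F = 37, f = 12, h = 5.
Median ≈ 20 + ((46 − 37) / 12) × 5 = 23.7500

23.75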